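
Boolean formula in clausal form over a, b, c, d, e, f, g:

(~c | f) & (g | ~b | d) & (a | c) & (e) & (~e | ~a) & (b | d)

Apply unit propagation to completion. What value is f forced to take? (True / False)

True

(e) stands alone — e = True.
(~e | ~a) with e = True leaves only ~a, so a = False.
(c | a) with a = False leaves only c, so c = True.
(~c | f) with c = True leaves only f, so f = True.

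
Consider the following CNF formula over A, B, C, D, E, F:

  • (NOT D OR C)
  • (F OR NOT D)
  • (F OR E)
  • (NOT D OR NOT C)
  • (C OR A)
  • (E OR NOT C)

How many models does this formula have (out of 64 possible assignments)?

14

Case analysis on C and D:
  C=1, D=1: a clause becomes empty — 0.
  C=1, D=0: forces E=1; A, B, F free → 2^3 = 8.
  C=0, D=1: a clause becomes empty — 0.
  C=0, D=0: B free; 3 ways for (A,E,F) × 2^1 = 6.
Total: 0 + 8 + 0 + 6 = 14.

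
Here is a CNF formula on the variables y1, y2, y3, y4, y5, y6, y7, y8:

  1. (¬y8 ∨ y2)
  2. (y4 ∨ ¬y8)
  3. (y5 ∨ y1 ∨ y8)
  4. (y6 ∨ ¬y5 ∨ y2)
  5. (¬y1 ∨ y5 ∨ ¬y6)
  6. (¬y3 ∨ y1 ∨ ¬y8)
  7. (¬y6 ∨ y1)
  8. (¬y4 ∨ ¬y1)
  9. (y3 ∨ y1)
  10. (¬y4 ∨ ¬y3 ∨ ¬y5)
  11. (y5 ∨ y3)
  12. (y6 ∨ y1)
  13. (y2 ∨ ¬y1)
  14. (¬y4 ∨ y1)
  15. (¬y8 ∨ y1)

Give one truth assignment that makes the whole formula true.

y1 = True, y2 = True, y3 = True, y4 = False, y5 = True, y6 = True, y7 = True, y8 = False

Check each clause:
  1. (y2 ∨ ¬y8) — ¬y8 is true.
  2. (y4 ∨ ¬y8) — ¬y8 is true.
  3. (y1 ∨ y8 ∨ y5) — y1 is true.
  4. (y6 ∨ ¬y5 ∨ y2) — y2 is true.
  5. (¬y1 ∨ ¬y6 ∨ y5) — y5 is true.
  6. (¬y3 ∨ ¬y8 ∨ y1) — ¬y8 is true.
  7. (y1 ∨ ¬y6) — y1 is true.
  8. (¬y1 ∨ ¬y4) — ¬y4 is true.
  9. (y3 ∨ y1) — y1 is true.
  10. (¬y3 ∨ ¬y5 ∨ ¬y4) — ¬y4 is true.
  11. (y3 ∨ y5) — y3 is true.
  12. (y6 ∨ y1) — y1 is true.
  13. (y2 ∨ ¬y1) — y2 is true.
  14. (¬y4 ∨ y1) — y1 is true.
  15. (y1 ∨ ¬y8) — ¬y8 is true.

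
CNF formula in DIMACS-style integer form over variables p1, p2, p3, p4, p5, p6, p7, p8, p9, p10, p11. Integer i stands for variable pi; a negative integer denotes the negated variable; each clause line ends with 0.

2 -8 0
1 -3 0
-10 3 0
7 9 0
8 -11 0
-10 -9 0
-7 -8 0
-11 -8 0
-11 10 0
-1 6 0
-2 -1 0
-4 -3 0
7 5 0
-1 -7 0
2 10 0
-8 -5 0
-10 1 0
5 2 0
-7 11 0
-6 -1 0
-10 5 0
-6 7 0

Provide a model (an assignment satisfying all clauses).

p1=F, p2=T, p3=F, p4=F, p5=T, p6=F, p7=F, p8=F, p9=T, p10=F, p11=F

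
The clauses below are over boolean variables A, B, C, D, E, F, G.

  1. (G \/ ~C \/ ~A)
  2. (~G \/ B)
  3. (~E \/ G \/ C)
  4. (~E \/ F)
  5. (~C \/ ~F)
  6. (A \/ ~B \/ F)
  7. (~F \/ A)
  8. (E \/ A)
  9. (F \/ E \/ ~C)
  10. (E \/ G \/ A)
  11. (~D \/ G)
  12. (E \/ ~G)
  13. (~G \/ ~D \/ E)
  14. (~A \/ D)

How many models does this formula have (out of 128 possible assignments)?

Satisfying assignments:
  A=1 B=1 C=0 D=1 E=1 F=1 G=1
That's 1 in total.

1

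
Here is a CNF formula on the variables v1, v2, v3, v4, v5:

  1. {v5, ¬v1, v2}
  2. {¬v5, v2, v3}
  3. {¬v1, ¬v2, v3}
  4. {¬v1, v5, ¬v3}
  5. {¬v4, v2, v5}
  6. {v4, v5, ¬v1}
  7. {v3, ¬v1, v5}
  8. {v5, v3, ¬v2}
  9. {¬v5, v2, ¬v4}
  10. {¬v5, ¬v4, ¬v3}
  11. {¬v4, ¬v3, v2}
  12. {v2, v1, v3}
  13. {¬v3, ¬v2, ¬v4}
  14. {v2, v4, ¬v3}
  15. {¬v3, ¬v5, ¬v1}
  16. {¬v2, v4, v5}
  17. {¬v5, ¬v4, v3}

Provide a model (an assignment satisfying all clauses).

v1 = False  v2 = True  v3 = True  v4 = False  v5 = True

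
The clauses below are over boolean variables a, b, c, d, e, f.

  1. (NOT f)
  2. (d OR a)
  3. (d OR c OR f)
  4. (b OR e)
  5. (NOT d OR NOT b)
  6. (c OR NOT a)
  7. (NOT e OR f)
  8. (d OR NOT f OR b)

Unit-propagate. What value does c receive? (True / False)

Unit clause (NOT f) sets f = False.
In (NOT e OR f), f is now false; NOT e must hold, so e = False.
From (b OR e) and e = False: b = True.
From (NOT d OR NOT b) and b = True: d = False.
(a OR d): since d = False, the clause reduces to (a). a = True.
From (c OR d OR f) and d = False, f = False: c = True.

True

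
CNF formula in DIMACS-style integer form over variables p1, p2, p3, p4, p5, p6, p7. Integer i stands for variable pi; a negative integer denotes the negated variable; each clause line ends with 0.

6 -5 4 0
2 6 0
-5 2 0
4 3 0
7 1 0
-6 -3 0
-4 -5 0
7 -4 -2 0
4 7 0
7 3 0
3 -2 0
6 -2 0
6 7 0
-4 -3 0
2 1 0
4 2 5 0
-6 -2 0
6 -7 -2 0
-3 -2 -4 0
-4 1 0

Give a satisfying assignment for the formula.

p1=T, p2=F, p3=F, p4=T, p5=F, p6=T, p7=T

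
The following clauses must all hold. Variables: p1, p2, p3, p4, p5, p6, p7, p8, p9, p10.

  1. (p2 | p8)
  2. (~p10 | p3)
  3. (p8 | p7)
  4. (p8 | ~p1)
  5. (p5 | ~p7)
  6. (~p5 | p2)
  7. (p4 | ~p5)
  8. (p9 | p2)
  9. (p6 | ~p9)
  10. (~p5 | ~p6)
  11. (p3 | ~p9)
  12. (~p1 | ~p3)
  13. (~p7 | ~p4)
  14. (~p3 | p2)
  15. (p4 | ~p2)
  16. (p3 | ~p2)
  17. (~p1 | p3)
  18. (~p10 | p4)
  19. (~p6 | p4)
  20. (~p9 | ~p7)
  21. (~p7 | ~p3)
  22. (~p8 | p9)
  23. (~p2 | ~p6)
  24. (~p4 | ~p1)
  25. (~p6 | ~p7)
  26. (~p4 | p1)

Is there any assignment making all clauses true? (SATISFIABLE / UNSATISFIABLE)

UNSATISFIABLE

p2 = True:
  propagation gives p4=True, p7=False, p8=True, p3=True; an empty clause results — contradiction.
p2 = False:
  propagation gives p8=True, p5=False, p7=False, p9=True; an empty clause results — contradiction.
Every branch closes, so no satisfying assignment exists.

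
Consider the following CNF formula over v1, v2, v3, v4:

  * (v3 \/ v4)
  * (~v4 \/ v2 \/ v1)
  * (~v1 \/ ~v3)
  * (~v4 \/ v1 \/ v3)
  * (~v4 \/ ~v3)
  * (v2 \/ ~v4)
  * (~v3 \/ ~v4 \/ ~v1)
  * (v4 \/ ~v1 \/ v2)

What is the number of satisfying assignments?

3

Satisfying assignments:
  v1=F v2=F v3=T v4=F
  v1=F v2=T v3=T v4=F
  v1=T v2=T v3=F v4=T
Count: 3.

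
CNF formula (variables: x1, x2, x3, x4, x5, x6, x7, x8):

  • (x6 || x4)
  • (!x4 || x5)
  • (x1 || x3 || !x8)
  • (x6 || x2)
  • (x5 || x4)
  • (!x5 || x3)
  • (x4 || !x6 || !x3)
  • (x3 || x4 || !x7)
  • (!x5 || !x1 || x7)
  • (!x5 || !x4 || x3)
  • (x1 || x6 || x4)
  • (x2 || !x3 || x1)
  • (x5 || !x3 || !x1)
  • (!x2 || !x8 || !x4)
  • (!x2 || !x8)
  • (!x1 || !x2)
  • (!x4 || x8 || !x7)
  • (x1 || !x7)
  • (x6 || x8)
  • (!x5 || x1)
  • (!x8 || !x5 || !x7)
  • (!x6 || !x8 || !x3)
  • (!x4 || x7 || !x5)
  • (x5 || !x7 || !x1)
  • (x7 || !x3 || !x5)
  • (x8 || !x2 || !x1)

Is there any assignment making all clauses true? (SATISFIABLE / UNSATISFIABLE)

UNSATISFIABLE

x5 = True:
  propagation gives x3=True, x1=True, x7=True, x2=False; an empty clause results — contradiction.
x5 = False:
  propagation gives x4=False; an empty clause results — contradiction.
Every branch closes, so no satisfying assignment exists.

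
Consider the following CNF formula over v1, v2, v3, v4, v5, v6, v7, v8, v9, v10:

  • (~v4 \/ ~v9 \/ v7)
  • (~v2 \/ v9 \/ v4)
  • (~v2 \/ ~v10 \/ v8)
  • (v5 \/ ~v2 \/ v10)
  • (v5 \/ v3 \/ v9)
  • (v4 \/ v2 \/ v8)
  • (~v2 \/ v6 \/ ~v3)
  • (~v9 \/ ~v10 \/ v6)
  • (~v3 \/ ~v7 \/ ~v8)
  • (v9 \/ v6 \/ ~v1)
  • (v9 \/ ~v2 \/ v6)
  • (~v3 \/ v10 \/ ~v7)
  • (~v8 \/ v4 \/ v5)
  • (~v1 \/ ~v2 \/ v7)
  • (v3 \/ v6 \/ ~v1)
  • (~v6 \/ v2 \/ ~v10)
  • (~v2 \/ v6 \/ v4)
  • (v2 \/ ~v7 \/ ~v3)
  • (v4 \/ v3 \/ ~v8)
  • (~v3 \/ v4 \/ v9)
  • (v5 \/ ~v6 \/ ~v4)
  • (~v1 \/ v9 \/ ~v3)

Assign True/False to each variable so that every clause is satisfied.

v1=0  v2=0  v3=0  v4=1  v5=1  v6=0  v7=0  v8=1  v9=0  v10=1

Pure literal: v1 appears only negated; assign v1 = False.
v5 occurs only positively in the remaining clauses — set v5 = True.
Branch on v2: take v2 = False.
Branch on v3: take v3 = False.
The remaining clauses are satisfied by v4 = True, v6 = False, v7 = False, v8 = True, v9 = False, v10 = True.
Every clause has at least one true literal under this assignment.
Check each clause:
  1. (~v4 \/ ~v9 \/ v7) — ~v9 is true.
  2. (v4 \/ v9 \/ ~v2) — v4 is true.
  3. (v8 \/ ~v10 \/ ~v2) — v8 is true.
  4. (v10 \/ ~v2 \/ v5) — v10 is true.
  5. (v3 \/ v5 \/ v9) — v5 is true.
  6. (v4 \/ v8 \/ v2) — v8 is true.
  7. (v6 \/ ~v3 \/ ~v2) — ~v3 is true.
  8. (v6 \/ ~v9 \/ ~v10) — ~v9 is true.
  9. (~v3 \/ ~v7 \/ ~v8) — ~v7 is true.
  10. (v6 \/ ~v1 \/ v9) — ~v1 is true.
  11. (~v2 \/ v9 \/ v6) — ~v2 is true.
  12. (v10 \/ ~v7 \/ ~v3) — ~v7 is true.
  13. (v5 \/ v4 \/ ~v8) — v4 is true.
  14. (v7 \/ ~v2 \/ ~v1) — ~v1 is true.
  15. (v6 \/ ~v1 \/ v3) — ~v1 is true.
  16. (~v6 \/ ~v10 \/ v2) — ~v6 is true.
  17. (v4 \/ ~v2 \/ v6) — v4 is true.
  18. (~v7 \/ ~v3 \/ v2) — ~v7 is true.
  19. (v4 \/ v3 \/ ~v8) — v4 is true.
  20. (v9 \/ v4 \/ ~v3) — v4 is true.
  21. (~v6 \/ ~v4 \/ v5) — ~v6 is true.
  22. (~v3 \/ ~v1 \/ v9) — ~v3 is true.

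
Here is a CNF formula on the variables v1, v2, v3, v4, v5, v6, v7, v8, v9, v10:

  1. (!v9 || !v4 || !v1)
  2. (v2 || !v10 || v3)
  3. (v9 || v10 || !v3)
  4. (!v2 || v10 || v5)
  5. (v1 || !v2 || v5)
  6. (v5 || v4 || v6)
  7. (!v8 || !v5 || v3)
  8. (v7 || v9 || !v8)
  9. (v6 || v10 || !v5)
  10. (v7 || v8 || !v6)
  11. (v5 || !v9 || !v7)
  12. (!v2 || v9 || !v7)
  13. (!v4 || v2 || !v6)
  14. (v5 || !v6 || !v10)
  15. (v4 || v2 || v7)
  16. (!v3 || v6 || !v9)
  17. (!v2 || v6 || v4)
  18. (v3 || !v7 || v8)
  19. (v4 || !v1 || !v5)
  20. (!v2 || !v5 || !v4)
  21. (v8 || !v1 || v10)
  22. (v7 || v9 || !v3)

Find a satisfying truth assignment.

v1 = 0  v2 = 1  v3 = 1  v4 = 0  v5 = 1  v6 = 1  v7 = 1  v8 = 1  v9 = 1  v10 = 1

Check each clause:
  1. (!v4 || !v1 || !v9) — !v4 is true.
  2. (!v10 || v2 || v3) — v2 is true.
  3. (v9 || !v3 || v10) — v9 is true.
  4. (!v2 || v10 || v5) — v10 is true.
  5. (v1 || !v2 || v5) — v5 is true.
  6. (v4 || v5 || v6) — v5 is true.
  7. (v3 || !v8 || !v5) — v3 is true.
  8. (v7 || v9 || !v8) — v9 is true.
  9. (v10 || v6 || !v5) — v10 is true.
  10. (v7 || !v6 || v8) — v8 is true.
  11. (!v7 || v5 || !v9) — v5 is true.
  12. (v9 || !v7 || !v2) — v9 is true.
  13. (!v6 || !v4 || v2) — v2 is true.
  14. (!v10 || !v6 || v5) — v5 is true.
  15. (v2 || v4 || v7) — v2 is true.
  16. (!v3 || !v9 || v6) — v6 is true.
  17. (!v2 || v4 || v6) — v6 is true.
  18. (!v7 || v8 || v3) — v8 is true.
  19. (!v1 || !v5 || v4) — !v1 is true.
  20. (!v5 || !v4 || !v2) — !v4 is true.
  21. (!v1 || v10 || v8) — v8 is true.
  22. (!v3 || v7 || v9) — v9 is true.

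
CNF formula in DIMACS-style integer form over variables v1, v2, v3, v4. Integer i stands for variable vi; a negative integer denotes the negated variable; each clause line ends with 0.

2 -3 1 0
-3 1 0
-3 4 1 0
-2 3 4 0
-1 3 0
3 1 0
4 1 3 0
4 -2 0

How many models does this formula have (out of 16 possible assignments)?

3

The models are:
  v1=1 v2=0 v3=1 v4=0
  v1=1 v2=0 v3=1 v4=1
  v1=1 v2=1 v3=1 v4=1
Count: 3.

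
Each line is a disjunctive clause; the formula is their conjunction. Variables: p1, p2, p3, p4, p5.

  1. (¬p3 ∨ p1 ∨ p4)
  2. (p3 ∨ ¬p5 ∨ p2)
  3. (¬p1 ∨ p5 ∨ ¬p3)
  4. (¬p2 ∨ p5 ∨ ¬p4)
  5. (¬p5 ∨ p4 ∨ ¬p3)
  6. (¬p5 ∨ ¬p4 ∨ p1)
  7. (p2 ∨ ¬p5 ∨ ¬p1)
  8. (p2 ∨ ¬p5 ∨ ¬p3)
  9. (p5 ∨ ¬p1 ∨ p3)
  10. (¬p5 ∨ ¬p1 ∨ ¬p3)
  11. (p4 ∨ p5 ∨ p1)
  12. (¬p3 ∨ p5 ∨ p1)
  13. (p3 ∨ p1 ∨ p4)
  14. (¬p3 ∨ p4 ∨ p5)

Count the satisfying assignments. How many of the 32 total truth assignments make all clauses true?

3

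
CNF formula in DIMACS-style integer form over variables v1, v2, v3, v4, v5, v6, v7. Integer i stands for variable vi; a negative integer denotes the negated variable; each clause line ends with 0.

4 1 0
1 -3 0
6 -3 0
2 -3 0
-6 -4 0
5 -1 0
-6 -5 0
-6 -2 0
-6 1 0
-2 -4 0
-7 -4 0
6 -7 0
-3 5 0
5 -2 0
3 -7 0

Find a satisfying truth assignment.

v7 occurs only negated in the remaining clauses — set v7 = False.
Try v1 = False.
  then v4 is forced to True.
  then v3 is forced to False.
  then v6 is forced to False.
  then v2 is forced to False.
v5 is now unconstrained; take v5 = False.
Every clause has at least one true literal under this assignment.

v1=0, v2=0, v3=0, v4=1, v5=0, v6=0, v7=0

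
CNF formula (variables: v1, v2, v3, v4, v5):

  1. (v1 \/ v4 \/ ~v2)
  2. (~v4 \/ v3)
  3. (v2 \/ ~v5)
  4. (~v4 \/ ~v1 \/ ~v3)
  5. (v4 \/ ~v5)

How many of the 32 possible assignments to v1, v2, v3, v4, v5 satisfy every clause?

Case analysis on v4 and v1:
  v4=T, v1=T: a clause becomes empty — 0.
  v4=T, v1=F: remaining (v2,v3,v5) ∈ {(F,T,F); (T,T,F); (T,T,T)} — 3.
  v4=F, v1=T: remaining (v2,v3,v5) ∈ {(F,F,F); (F,T,F); (T,F,F); (T,T,F)} — 4.
  v4=F, v1=F: remaining (v2,v3,v5) ∈ {(F,F,F); (F,T,F)} — 2.
Total: 0 + 3 + 4 + 2 = 9.

9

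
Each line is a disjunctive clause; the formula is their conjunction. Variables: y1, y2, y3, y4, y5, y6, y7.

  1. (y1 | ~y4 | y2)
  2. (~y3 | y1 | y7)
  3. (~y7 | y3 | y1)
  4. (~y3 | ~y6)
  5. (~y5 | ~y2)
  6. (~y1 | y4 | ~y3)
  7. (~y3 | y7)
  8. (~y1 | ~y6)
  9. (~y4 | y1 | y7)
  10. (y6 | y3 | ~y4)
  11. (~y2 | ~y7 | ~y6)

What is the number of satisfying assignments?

Case analysis on y1 and y3:
  y1=T, y3=T: remaining (y2,y4,y5,y6,y7) ∈ {(F,T,F,F,T); (F,T,T,F,T); (T,T,F,F,T)} — 3.
  y1=T, y3=F: y7 free; 3 ways for (y2,y4,y5,y6) × 2^1 = 6.
  y1=F, y3=T: remaining (y2,y4,y5,y6,y7) ∈ {(F,F,F,F,T); (F,F,T,F,T); (T,F,F,F,T); (T,T,F,F,T)} — 4.
  y1=F, y3=F: y6 free; 3 ways for (y2,y4,y5,y7) × 2^1 = 6.
Total: 3 + 6 + 4 + 6 = 19.

19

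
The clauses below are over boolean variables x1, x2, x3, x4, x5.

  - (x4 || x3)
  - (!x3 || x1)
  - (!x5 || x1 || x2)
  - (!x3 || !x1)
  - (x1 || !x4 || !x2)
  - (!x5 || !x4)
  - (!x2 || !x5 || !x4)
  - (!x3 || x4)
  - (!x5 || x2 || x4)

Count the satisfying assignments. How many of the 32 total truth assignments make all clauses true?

3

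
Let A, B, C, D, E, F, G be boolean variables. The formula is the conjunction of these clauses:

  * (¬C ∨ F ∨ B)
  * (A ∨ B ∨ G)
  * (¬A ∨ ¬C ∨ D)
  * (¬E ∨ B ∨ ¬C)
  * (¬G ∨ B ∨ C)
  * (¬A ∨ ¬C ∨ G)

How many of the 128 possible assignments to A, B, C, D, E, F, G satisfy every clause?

63

Split on C, then B.
  C=T, B=T: E, F free; 5 ways for (A,D,G) × 2^2 = 20.
  C=T, B=F: remaining (A,D,E,F,G) ∈ {(F,F,F,T,T); (F,T,F,T,T); (T,T,F,T,T)} — 3.
  C=F, B=T: A, D, E, F, G free → 2^5 = 32.
  C=F, B=F: forces A=T; G=F; D, E, F free → 2^3 = 8.
Total: 20 + 3 + 32 + 8 = 63.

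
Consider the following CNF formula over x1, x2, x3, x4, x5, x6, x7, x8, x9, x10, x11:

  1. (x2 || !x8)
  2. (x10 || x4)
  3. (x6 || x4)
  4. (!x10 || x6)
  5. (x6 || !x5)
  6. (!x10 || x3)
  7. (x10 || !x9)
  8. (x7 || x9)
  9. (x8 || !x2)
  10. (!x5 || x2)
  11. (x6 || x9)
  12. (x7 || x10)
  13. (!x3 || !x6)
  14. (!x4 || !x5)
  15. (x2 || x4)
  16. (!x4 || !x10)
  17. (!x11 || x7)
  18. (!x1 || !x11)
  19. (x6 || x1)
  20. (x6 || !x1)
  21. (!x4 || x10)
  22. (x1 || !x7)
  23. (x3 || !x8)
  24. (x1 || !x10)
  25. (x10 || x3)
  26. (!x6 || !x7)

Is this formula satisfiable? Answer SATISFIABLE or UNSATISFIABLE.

UNSATISFIABLE

x10 = True:
  propagation gives x6=True, x3=True; an empty clause results — contradiction.
x10 = False:
  propagation gives x4=True; an empty clause results — contradiction.
Every branch closes, so no satisfying assignment exists.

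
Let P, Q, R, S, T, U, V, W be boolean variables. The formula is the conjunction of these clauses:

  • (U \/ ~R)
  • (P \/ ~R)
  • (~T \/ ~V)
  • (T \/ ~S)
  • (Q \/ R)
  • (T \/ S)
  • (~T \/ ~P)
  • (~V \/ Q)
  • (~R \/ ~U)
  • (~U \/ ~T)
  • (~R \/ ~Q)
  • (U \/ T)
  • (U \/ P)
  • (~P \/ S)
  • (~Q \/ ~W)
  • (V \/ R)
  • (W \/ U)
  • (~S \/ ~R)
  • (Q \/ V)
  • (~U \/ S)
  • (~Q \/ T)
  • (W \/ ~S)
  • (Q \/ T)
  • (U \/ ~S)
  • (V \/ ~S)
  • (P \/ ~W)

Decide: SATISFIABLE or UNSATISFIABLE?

UNSATISFIABLE

S = True:
  propagation gives T=True, V=False; an empty clause results — contradiction.
S = False:
  propagation gives T=True, V=False, P=False, R=False; an empty clause results — contradiction.
Every branch closes, so no satisfying assignment exists.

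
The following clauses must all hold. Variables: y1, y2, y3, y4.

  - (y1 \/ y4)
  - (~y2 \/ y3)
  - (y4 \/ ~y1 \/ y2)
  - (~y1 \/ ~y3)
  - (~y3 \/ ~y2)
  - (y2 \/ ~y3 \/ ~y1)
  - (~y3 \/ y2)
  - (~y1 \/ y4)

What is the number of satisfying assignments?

2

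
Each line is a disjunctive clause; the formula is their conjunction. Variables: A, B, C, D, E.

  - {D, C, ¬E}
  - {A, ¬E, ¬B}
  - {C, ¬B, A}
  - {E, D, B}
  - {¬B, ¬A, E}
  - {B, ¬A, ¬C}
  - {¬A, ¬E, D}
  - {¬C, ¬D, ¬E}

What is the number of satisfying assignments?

9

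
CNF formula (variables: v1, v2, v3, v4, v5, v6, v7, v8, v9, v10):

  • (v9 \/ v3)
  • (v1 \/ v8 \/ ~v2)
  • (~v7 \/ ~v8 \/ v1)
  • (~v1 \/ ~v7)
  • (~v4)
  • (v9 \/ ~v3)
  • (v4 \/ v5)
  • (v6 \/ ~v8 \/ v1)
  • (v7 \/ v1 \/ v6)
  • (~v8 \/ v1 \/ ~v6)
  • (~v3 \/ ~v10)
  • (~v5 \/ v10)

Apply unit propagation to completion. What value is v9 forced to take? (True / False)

True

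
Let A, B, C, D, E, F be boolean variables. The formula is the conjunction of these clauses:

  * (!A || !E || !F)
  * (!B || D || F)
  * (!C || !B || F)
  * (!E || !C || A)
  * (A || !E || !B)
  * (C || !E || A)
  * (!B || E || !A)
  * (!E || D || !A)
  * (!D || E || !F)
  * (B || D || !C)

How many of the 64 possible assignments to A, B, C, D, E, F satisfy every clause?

Split on E, then A.
  E=1, A=1: remaining (B,C,D,F) ∈ {(0,0,1,0); (0,1,1,0); (1,0,1,0)} — 3.
  E=1, A=0: a clause becomes empty — 0.
  E=0, A=1: remaining (B,C,D,F) ∈ {(0,0,0,0); (0,0,0,1); (0,0,1,0); (0,1,1,0)} — 4.
  E=0, A=0: 7 of the 16 assignments to (B,C,D,F) work.
Total: 3 + 0 + 4 + 7 = 14.

14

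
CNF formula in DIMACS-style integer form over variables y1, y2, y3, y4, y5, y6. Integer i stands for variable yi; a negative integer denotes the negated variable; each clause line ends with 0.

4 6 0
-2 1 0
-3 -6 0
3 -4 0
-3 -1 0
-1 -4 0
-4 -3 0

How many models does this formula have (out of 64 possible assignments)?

6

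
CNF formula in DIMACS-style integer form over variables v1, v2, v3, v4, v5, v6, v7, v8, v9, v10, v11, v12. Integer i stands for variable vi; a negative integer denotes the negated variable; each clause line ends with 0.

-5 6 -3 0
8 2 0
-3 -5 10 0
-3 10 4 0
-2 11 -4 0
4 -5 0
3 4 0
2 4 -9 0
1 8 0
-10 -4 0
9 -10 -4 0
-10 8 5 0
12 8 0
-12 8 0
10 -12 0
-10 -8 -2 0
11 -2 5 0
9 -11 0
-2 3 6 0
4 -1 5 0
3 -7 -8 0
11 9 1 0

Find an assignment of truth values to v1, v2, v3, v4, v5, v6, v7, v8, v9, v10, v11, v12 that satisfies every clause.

v1 = T, v2 = T, v3 = T, v4 = T, v5 = F, v6 = F, v7 = T, v8 = T, v9 = T, v10 = F, v11 = T, v12 = F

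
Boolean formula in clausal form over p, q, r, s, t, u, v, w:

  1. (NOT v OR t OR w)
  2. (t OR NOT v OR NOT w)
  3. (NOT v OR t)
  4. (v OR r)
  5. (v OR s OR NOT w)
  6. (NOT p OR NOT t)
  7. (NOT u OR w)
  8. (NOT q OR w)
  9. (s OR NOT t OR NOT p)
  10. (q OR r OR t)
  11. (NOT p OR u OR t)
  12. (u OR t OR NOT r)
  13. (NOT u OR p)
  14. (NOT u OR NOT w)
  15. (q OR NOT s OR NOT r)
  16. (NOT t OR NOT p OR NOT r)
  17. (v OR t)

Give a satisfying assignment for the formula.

Branch on p: take p = False.
  then u is forced to False.
The remaining clauses are satisfied by q = True, r = False, s = True, t = True, v = True, w = True.
Every clause has at least one true literal under this assignment.

p=0  q=1  r=0  s=1  t=1  u=0  v=1  w=1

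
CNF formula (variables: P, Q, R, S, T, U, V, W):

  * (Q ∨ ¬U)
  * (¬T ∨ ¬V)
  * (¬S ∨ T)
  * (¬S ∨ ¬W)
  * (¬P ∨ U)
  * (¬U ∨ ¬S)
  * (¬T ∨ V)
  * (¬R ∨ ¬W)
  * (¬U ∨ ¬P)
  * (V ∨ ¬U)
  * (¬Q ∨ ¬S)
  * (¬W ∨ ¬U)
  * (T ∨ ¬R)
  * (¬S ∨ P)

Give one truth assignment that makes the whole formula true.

P=F, Q=F, R=F, S=F, T=F, U=F, V=T, W=F

Check each clause:
  1. (Q ∨ ¬U) — ¬U is true.
  2. (¬T ∨ ¬V) — ¬T is true.
  3. (T ∨ ¬S) — ¬S is true.
  4. (¬W ∨ ¬S) — ¬W is true.
  5. (¬P ∨ U) — ¬P is true.
  6. (¬S ∨ ¬U) — ¬U is true.
  7. (V ∨ ¬T) — ¬T is true.
  8. (¬R ∨ ¬W) — ¬W is true.
  9. (¬P ∨ ¬U) — ¬U is true.
  10. (V ∨ ¬U) — ¬U is true.
  11. (¬S ∨ ¬Q) — ¬S is true.
  12. (¬U ∨ ¬W) — ¬W is true.
  13. (¬R ∨ T) — ¬R is true.
  14. (¬S ∨ P) — ¬S is true.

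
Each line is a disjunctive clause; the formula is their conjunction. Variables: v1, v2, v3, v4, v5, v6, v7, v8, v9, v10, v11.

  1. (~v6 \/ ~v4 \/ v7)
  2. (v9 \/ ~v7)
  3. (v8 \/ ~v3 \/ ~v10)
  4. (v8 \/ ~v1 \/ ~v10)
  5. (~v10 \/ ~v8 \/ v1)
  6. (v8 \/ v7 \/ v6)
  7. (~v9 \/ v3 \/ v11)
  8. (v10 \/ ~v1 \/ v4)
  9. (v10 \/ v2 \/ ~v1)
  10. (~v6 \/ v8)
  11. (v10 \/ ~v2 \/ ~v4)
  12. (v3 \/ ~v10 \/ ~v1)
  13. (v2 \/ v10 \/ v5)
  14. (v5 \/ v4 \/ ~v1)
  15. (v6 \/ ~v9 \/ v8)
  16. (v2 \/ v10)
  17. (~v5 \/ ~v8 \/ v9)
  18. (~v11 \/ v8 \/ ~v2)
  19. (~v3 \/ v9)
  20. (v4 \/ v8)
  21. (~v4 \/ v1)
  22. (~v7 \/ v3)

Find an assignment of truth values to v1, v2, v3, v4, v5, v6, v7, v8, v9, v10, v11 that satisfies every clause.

v1 = T, v2 = F, v3 = T, v4 = T, v5 = T, v6 = T, v7 = T, v8 = T, v9 = T, v10 = T, v11 = F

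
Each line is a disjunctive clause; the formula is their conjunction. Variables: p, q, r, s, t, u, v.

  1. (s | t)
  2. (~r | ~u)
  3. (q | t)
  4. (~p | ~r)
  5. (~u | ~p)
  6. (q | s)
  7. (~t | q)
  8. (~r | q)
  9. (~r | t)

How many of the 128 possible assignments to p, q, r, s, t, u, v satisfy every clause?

22

Split on q, then r.
  q=1, r=1: remaining (p,s,t,u,v) ∈ {(0,0,1,0,0); (0,0,1,0,1); (0,1,1,0,0); (0,1,1,0,1)} — 4.
  q=1, r=0: v free; 9 ways for (p,s,t,u) × 2^1 = 18.
  q=0, r=1: a clause becomes empty — 0.
  q=0, r=0: a clause becomes empty — 0.
Total: 4 + 18 + 0 + 0 = 22.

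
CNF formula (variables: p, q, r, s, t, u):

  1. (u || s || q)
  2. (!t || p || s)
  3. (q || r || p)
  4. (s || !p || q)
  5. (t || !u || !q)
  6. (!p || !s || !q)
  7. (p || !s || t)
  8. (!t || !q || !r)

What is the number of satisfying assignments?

19

Case analysis on q and p:
  q=T, p=T: remaining (r,s,t,u) ∈ {(F,F,F,F); (F,F,T,F); (F,F,T,T); (T,F,F,F)} — 4.
  q=T, p=F: remaining (r,s,t,u) ∈ {(F,F,F,F); (F,T,T,F); (F,T,T,T); (T,F,F,F)} — 4.
  q=F, p=T: forces s=T; r, t, u free → 2^3 = 8.
  q=F, p=F: remaining (r,s,t,u) ∈ {(T,F,F,T); (T,T,T,F); (T,T,T,T)} — 3.
Total: 4 + 4 + 8 + 3 = 19.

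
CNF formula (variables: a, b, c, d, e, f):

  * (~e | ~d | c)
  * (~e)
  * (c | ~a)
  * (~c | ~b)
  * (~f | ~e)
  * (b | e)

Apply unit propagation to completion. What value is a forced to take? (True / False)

Unit clause (~e) sets e = False.
(b | e) with e = False leaves only b, so b = True.
From (~b | ~c) and b = True: c = False.
(c | ~a): since c = False, the clause reduces to (~a). a = False.

False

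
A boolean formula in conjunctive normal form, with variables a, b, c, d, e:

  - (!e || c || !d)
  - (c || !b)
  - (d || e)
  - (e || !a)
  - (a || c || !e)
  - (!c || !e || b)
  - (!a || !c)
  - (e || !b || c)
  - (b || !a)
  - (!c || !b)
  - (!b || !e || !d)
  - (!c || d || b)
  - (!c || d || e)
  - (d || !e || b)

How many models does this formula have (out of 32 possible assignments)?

2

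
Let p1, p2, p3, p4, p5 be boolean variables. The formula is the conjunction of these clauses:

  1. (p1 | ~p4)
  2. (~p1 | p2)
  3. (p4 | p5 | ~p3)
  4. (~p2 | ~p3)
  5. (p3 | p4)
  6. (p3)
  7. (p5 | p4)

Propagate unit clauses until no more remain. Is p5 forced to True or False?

True

Unit clause (p3) sets p3 = True.
(~p2 | ~p3): since p3 = True, the clause reduces to (~p2). p2 = False.
(p2 | ~p1) with p2 = False leaves only ~p1, so p1 = False.
In (~p4 | p1), p1 is now false; ~p4 must hold, so p4 = False.
From (p4 | ~p3 | p5) and p3 = True, p4 = False: p5 = True.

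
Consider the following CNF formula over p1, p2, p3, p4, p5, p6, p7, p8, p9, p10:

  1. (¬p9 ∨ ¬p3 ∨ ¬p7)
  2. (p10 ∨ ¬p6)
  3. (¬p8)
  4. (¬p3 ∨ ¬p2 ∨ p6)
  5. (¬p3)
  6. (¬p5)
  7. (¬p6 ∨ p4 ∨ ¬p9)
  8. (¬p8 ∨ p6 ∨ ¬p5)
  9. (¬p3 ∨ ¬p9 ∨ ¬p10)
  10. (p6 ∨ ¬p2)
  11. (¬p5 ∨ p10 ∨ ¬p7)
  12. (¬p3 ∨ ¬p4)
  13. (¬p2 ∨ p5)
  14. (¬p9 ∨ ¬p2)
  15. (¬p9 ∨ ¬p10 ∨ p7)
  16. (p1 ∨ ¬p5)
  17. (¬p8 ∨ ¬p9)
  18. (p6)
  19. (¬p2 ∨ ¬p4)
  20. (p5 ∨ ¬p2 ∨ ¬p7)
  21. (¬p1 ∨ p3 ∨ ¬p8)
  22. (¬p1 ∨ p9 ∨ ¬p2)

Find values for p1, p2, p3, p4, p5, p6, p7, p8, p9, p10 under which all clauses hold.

p1=F  p2=F  p3=F  p4=F  p5=F  p6=T  p7=F  p8=F  p9=F  p10=T

Check each clause:
  1. (¬p7 ∨ ¬p9 ∨ ¬p3) — ¬p7 is true.
  2. (p10 ∨ ¬p6) — p10 is true.
  3. (¬p8) — ¬p8 is true.
  4. (¬p3 ∨ p6 ∨ ¬p2) — ¬p3 is true.
  5. (¬p3) — ¬p3 is true.
  6. (¬p5) — ¬p5 is true.
  7. (¬p9 ∨ p4 ∨ ¬p6) — ¬p9 is true.
  8. (¬p8 ∨ ¬p5 ∨ p6) — ¬p8 is true.
  9. (¬p9 ∨ ¬p10 ∨ ¬p3) — ¬p3 is true.
  10. (¬p2 ∨ p6) — p6 is true.
  11. (¬p5 ∨ ¬p7 ∨ p10) — ¬p7 is true.
  12. (¬p3 ∨ ¬p4) — ¬p4 is true.
  13. (p5 ∨ ¬p2) — ¬p2 is true.
  14. (¬p2 ∨ ¬p9) — ¬p2 is true.
  15. (p7 ∨ ¬p10 ∨ ¬p9) — ¬p9 is true.
  16. (¬p5 ∨ p1) — ¬p5 is true.
  17. (¬p9 ∨ ¬p8) — ¬p8 is true.
  18. (p6) — p6 is true.
  19. (¬p4 ∨ ¬p2) — ¬p4 is true.
  20. (¬p2 ∨ ¬p7 ∨ p5) — ¬p7 is true.
  21. (¬p8 ∨ ¬p1 ∨ p3) — ¬p8 is true.
  22. (p9 ∨ ¬p2 ∨ ¬p1) — ¬p1 is true.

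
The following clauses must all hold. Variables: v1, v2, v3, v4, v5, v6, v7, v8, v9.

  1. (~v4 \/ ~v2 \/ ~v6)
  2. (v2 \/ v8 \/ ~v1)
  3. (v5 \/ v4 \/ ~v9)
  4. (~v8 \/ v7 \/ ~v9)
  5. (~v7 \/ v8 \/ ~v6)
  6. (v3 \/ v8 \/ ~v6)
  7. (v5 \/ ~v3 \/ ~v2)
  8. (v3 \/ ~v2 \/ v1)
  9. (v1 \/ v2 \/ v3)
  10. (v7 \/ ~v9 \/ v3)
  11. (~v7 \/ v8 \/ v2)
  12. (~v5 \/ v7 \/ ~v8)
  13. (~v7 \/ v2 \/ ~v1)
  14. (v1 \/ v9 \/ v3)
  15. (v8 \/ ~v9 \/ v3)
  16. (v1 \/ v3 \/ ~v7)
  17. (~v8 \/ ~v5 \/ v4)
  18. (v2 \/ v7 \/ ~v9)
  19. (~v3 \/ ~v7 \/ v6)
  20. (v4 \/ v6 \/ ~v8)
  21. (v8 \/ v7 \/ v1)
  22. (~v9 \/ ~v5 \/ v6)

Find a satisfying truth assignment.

v1=1, v2=1, v3=0, v4=1, v5=0, v6=0, v7=1, v8=1, v9=0

Check each clause:
  1. (~v4 \/ ~v6 \/ ~v2) — ~v6 is true.
  2. (v8 \/ v2 \/ ~v1) — v8 is true.
  3. (v5 \/ ~v9 \/ v4) — v4 is true.
  4. (v7 \/ ~v9 \/ ~v8) — ~v9 is true.
  5. (v8 \/ ~v6 \/ ~v7) — v8 is true.
  6. (v3 \/ ~v6 \/ v8) — v8 is true.
  7. (~v3 \/ v5 \/ ~v2) — ~v3 is true.
  8. (~v2 \/ v1 \/ v3) — v1 is true.
  9. (v3 \/ v2 \/ v1) — v1 is true.
  10. (v3 \/ v7 \/ ~v9) — v7 is true.
  11. (v8 \/ ~v7 \/ v2) — v8 is true.
  12. (~v5 \/ v7 \/ ~v8) — ~v5 is true.
  13. (v2 \/ ~v7 \/ ~v1) — v2 is true.
  14. (v3 \/ v1 \/ v9) — v1 is true.
  15. (v8 \/ v3 \/ ~v9) — v8 is true.
  16. (v3 \/ v1 \/ ~v7) — v1 is true.
  17. (~v8 \/ ~v5 \/ v4) — ~v5 is true.
  18. (v2 \/ v7 \/ ~v9) — v2 is true.
  19. (v6 \/ ~v3 \/ ~v7) — ~v3 is true.
  20. (v6 \/ ~v8 \/ v4) — v4 is true.
  21. (v1 \/ v7 \/ v8) — v8 is true.
  22. (~v5 \/ ~v9 \/ v6) — ~v5 is true.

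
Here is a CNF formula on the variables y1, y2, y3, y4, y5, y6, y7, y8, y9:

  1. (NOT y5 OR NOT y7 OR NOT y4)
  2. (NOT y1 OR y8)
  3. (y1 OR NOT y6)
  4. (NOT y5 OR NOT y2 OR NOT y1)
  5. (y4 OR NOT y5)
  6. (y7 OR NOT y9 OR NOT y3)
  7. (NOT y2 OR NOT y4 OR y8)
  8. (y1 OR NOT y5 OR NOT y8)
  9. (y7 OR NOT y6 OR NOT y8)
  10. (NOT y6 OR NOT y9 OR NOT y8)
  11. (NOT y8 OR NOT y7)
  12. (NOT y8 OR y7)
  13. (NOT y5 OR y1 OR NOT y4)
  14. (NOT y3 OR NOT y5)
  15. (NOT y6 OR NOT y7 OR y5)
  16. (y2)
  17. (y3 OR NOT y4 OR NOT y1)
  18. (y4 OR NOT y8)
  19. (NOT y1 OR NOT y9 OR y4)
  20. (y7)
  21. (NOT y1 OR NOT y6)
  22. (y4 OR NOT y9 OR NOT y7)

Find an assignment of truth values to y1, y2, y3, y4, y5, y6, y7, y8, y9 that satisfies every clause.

y1 = False, y2 = True, y3 = False, y4 = False, y5 = False, y6 = False, y7 = True, y8 = False, y9 = False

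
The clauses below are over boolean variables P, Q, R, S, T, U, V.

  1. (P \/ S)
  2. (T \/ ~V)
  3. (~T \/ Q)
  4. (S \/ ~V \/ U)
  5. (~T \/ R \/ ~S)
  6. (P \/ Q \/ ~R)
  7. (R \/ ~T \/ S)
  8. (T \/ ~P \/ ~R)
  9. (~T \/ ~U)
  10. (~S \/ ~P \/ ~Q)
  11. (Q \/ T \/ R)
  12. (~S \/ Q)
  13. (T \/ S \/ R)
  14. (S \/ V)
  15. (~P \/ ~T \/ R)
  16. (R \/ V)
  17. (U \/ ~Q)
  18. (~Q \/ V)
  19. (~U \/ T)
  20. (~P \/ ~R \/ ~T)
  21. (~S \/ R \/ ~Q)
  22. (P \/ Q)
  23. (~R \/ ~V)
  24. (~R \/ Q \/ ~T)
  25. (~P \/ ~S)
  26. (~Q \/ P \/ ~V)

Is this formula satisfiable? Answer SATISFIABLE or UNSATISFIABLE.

UNSATISFIABLE

R = True:
  propagation gives V=False, S=True, Q=True; an empty clause results — contradiction.
R = False:
  propagation gives V=True, T=True, Q=True, S=False; an empty clause results — contradiction.
Every branch closes, so no satisfying assignment exists.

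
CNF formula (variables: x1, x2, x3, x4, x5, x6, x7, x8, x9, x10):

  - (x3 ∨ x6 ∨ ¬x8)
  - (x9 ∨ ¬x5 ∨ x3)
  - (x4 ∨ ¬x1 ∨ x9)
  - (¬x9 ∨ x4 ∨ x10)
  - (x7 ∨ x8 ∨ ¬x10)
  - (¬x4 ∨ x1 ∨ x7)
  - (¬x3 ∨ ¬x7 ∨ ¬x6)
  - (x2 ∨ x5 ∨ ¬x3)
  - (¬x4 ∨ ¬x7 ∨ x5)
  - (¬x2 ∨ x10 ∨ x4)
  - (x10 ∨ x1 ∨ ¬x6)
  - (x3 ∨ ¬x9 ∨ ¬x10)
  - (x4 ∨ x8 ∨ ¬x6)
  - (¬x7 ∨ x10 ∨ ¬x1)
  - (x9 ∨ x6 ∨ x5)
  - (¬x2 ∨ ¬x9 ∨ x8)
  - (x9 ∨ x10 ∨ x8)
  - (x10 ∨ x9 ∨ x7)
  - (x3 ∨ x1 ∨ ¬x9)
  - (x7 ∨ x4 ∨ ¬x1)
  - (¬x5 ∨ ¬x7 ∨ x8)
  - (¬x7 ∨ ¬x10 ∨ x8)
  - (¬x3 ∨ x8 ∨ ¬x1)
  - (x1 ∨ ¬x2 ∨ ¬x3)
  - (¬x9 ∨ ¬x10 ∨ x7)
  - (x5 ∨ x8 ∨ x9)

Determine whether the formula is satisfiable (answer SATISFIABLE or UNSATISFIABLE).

Branch on x1: take x1 = True.
Try x2 = False.
Branch on x3: take x3 = False.
For the remaining variables, x4 = True, x5 = False, x6 = True, x7 = False, x8 = True, x9 = True, x10 = False works.
Every clause has at least one true literal under this assignment.
So x1=T, x2=F, x3=F, x4=T, x5=F, x6=T, x7=F, x8=T, x9=T, x10=F is a satisfying assignment.

SATISFIABLE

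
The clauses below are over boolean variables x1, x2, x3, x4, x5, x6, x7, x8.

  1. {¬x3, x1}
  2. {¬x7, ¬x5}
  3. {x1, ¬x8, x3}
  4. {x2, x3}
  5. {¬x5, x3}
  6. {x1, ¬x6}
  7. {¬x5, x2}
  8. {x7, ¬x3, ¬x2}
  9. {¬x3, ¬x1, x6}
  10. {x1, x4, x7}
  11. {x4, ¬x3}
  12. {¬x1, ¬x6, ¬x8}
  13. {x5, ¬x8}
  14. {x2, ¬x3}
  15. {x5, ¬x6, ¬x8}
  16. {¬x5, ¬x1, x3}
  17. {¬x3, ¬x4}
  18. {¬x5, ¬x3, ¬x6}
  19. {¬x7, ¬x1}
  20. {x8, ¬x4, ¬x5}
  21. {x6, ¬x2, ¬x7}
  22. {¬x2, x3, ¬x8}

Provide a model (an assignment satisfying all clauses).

x1=T, x2=T, x3=F, x4=F, x5=F, x6=F, x7=F, x8=F

Branch on x1: take x1 = True.
  then x7 is forced to False.
Branch on x2: take x2 = True.
  then x3 is forced to False.
  then x5 is forced to False.
  then x8 is forced to False.
x4, x6 are now unconstrained; take x4 = False, x6 = False.
Every clause has at least one true literal under this assignment.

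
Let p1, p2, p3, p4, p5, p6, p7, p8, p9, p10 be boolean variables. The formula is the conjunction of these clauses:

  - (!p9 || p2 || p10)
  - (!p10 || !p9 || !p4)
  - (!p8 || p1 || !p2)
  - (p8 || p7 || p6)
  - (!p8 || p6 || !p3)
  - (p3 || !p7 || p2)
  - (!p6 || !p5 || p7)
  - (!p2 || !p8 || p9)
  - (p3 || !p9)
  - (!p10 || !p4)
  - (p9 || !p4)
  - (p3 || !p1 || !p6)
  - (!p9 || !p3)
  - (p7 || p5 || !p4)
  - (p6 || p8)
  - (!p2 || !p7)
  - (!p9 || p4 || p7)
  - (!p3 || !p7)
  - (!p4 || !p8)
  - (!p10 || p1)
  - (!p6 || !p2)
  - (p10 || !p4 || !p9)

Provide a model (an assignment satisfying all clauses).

p1 = T, p2 = F, p3 = T, p4 = F, p5 = F, p6 = T, p7 = F, p8 = F, p9 = F, p10 = T

Check each clause:
  1. (p2 || p10 || !p9) — p10 is true.
  2. (!p4 || !p10 || !p9) — !p4 is true.
  3. (!p2 || !p8 || p1) — !p8 is true.
  4. (p8 || p7 || p6) — p6 is true.
  5. (!p3 || !p8 || p6) — !p8 is true.
  6. (p3 || p2 || !p7) — !p7 is true.
  7. (!p6 || !p5 || p7) — !p5 is true.
  8. (p9 || !p8 || !p2) — !p8 is true.
  9. (p3 || !p9) — p3 is true.
  10. (!p10 || !p4) — !p4 is true.
  11. (p9 || !p4) — !p4 is true.
  12. (p3 || !p1 || !p6) — p3 is true.
  13. (!p9 || !p3) — !p9 is true.
  14. (!p4 || p7 || p5) — !p4 is true.
  15. (p8 || p6) — p6 is true.
  16. (!p7 || !p2) — !p7 is true.
  17. (p7 || !p9 || p4) — !p9 is true.
  18. (!p3 || !p7) — !p7 is true.
  19. (!p8 || !p4) — !p8 is true.
  20. (p1 || !p10) — p1 is true.
  21. (!p6 || !p2) — !p2 is true.
  22. (!p4 || !p9 || p10) — p10 is true.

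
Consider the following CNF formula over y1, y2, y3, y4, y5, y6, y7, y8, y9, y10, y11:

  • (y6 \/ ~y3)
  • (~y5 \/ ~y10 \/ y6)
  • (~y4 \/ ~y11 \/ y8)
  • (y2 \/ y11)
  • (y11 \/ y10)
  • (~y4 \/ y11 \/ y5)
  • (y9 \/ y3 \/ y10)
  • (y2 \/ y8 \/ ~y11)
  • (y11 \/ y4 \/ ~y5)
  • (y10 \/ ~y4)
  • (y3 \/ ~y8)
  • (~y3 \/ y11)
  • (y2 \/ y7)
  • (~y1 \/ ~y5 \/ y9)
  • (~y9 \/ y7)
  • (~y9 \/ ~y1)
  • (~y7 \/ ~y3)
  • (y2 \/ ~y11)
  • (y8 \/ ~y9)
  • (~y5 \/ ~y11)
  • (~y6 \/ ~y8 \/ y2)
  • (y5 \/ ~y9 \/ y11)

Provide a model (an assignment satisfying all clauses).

y1 = True, y2 = True, y3 = False, y4 = False, y5 = False, y6 = True, y7 = True, y8 = False, y9 = False, y10 = True, y11 = True

Check each clause:
  1. (~y3 \/ y6) — ~y3 is true.
  2. (~y10 \/ y6 \/ ~y5) — ~y5 is true.
  3. (~y11 \/ ~y4 \/ y8) — ~y4 is true.
  4. (y2 \/ y11) — y2 is true.
  5. (y11 \/ y10) — y10 is true.
  6. (~y4 \/ y11 \/ y5) — y11 is true.
  7. (y10 \/ y9 \/ y3) — y10 is true.
  8. (~y11 \/ y2 \/ y8) — y2 is true.
  9. (~y5 \/ y4 \/ y11) — y11 is true.
  10. (~y4 \/ y10) — y10 is true.
  11. (~y8 \/ y3) — ~y8 is true.
  12. (y11 \/ ~y3) — y11 is true.
  13. (y7 \/ y2) — y2 is true.
  14. (y9 \/ ~y1 \/ ~y5) — ~y5 is true.
  15. (y7 \/ ~y9) — ~y9 is true.
  16. (~y1 \/ ~y9) — ~y9 is true.
  17. (~y7 \/ ~y3) — ~y3 is true.
  18. (~y11 \/ y2) — y2 is true.
  19. (~y9 \/ y8) — ~y9 is true.
  20. (~y11 \/ ~y5) — ~y5 is true.
  21. (~y6 \/ y2 \/ ~y8) — ~y8 is true.
  22. (~y9 \/ y5 \/ y11) — y11 is true.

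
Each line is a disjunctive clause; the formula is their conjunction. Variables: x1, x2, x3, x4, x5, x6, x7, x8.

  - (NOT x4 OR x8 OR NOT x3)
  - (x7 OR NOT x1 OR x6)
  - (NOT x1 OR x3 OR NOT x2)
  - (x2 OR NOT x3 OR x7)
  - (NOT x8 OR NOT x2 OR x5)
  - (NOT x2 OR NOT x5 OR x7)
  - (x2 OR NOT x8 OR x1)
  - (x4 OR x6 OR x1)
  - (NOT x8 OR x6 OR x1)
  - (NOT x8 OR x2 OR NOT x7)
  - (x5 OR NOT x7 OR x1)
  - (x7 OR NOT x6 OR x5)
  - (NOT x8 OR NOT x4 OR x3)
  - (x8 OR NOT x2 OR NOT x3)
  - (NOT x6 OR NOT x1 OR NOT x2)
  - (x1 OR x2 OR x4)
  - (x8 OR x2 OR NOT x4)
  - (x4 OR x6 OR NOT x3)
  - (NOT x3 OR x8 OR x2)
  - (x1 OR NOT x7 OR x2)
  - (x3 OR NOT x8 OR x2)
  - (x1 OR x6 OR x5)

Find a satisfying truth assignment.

x1=1, x2=0, x3=0, x4=0, x5=0, x6=1, x7=1, x8=0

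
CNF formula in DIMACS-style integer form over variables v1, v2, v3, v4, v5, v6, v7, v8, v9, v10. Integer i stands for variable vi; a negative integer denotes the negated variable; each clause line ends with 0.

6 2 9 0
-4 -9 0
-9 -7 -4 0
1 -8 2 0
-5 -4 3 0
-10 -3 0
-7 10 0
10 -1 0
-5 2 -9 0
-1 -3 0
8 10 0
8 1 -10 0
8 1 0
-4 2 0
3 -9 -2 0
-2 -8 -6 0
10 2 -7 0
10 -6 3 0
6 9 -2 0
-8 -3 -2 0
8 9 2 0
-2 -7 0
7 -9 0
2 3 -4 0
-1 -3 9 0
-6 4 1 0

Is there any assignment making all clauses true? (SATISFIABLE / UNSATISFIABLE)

SATISFIABLE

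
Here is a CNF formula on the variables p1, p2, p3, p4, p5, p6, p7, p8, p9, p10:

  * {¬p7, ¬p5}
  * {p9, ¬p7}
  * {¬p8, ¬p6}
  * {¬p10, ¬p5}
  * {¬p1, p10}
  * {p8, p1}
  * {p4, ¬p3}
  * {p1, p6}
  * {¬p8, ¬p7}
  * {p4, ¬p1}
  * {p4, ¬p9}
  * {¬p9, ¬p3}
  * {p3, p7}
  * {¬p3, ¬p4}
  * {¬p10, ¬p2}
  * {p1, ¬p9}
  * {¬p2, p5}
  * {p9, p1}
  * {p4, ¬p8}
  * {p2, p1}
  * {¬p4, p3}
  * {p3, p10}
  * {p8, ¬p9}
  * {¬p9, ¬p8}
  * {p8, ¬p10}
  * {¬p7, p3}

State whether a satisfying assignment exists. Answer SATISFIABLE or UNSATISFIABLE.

UNSATISFIABLE

p1 = True:
  propagation gives p10=True, p5=False, p4=True, p3=False; an empty clause results — contradiction.
p1 = False:
  propagation gives p8=True, p6=False; an empty clause results — contradiction.
Every branch closes, so no satisfying assignment exists.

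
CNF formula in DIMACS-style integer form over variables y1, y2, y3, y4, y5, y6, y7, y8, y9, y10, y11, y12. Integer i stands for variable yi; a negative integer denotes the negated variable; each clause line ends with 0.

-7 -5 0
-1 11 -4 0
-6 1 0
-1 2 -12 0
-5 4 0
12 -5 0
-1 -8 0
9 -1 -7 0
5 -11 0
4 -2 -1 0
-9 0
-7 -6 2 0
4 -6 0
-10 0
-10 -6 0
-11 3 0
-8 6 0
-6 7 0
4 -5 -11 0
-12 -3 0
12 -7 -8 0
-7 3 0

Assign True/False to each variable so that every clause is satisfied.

y1 = 0  y2 = 1  y3 = 0  y4 = 1  y5 = 0  y6 = 0  y7 = 0  y8 = 0  y9 = 0  y10 = 0  y11 = 0  y12 = 1

(~y9) is a unit clause, so y9 = False.
The clause (~y10) is unit: y10 must be False.
Pure literal: y8 appears only negated; assign y8 = False.
Set y1 = False and propagate.
  then y6 is forced to False.
Branch on y3: take y3 = False.
  then y11 is forced to False.
  then y7 is forced to False.
Branch on y4: take y4 = True.
The remaining clauses are satisfied by y2 = True, y5 = False, y12 = True.
Every clause has at least one true literal under this assignment.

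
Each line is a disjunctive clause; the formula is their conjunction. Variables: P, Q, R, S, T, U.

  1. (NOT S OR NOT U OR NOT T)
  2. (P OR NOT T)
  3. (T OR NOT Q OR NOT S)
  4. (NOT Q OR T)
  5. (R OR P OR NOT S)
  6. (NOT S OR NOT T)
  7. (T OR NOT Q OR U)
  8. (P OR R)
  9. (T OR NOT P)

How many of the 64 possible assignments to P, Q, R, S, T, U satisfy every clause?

12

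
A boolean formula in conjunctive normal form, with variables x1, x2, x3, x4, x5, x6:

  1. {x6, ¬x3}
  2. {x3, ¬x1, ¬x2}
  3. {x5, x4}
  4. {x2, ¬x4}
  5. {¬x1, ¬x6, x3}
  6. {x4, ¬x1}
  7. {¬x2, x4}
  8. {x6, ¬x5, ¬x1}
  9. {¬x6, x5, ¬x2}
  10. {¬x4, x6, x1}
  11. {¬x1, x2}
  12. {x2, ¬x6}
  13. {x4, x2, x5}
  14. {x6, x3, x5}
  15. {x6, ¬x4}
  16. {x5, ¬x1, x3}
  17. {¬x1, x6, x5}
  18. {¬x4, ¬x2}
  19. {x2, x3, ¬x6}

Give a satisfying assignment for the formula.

Branch on x1: take x1 = False.
For the remaining variables, x2 = False, x3 = False, x4 = False, x5 = True, x6 = False works.

x1=F, x2=F, x3=F, x4=F, x5=T, x6=F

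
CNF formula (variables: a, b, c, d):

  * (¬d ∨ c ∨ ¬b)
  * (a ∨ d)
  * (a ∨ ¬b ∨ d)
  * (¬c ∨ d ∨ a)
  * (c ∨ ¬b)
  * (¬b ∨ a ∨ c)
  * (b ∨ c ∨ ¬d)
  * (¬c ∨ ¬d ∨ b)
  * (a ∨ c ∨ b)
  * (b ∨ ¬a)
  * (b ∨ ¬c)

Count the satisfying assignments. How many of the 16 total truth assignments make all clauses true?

3

The models are:
  a=0 b=1 c=1 d=1
  a=1 b=1 c=1 d=0
  a=1 b=1 c=1 d=1
That's 3 in total.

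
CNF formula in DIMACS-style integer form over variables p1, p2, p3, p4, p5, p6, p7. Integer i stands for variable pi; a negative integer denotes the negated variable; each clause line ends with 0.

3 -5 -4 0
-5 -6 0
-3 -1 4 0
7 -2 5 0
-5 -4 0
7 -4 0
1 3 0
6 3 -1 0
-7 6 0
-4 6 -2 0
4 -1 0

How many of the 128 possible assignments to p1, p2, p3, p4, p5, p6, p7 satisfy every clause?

12

Case analysis on p4 and p1:
  p4=T, p1=T: remaining (p2,p3,p5,p6,p7) ∈ {(F,F,F,T,T); (F,T,F,T,T); (T,F,F,T,T); (T,T,F,T,T)} — 4.
  p4=T, p1=F: remaining (p2,p3,p5,p6,p7) ∈ {(F,T,F,T,T); (T,T,F,T,T)} — 2.
  p4=F, p1=T: a clause becomes empty — 0.
  p4=F, p1=F: 6 of the 32 assignments to (p2,p3,p5,p6,p7) work.
Total: 4 + 2 + 0 + 6 = 12.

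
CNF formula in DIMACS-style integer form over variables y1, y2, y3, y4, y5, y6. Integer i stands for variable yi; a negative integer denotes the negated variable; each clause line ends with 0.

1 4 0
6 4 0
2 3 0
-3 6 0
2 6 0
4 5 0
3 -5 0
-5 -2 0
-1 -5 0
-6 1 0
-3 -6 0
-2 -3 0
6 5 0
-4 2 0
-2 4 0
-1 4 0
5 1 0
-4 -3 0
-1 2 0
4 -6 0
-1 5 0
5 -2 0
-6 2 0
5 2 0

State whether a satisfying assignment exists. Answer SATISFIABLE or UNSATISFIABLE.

UNSATISFIABLE

y2 = True:
  propagation gives y5=False; an empty clause results — contradiction.
y2 = False:
  propagation gives y3=True, y6=True; an empty clause results — contradiction.
Every branch closes, so no satisfying assignment exists.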